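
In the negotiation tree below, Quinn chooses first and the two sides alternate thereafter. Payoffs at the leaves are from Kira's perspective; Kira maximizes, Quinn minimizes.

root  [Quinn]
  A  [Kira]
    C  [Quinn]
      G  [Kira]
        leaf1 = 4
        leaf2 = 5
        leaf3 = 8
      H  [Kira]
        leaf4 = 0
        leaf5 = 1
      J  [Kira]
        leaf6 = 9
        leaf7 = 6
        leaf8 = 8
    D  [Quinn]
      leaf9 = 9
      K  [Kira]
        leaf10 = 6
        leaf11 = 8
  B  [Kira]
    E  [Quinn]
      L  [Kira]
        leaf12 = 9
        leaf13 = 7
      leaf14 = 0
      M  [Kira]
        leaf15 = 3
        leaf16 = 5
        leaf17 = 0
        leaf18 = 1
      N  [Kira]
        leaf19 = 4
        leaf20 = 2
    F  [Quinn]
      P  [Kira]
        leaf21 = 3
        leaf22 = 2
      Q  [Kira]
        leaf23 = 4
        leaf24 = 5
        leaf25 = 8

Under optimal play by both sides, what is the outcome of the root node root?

3

G (Kira): max(4, 5, 8) = 8
H (Kira): max(0, 1) = 1
J (Kira): max(9, 6, 8) = 9
C (Quinn): min(8, 1, 9) = 1
K (Kira): max(6, 8) = 8
D (Quinn): min(9, 8) = 8
A (Kira): max(1, 8) = 8
L (Kira): max(9, 7) = 9
M (Kira): max(3, 5, 0, 1) = 5
N (Kira): max(4, 2) = 4
E (Quinn): min(9, 0, 5, 4) = 0
P (Kira): max(3, 2) = 3
Q (Kira): max(4, 5, 8) = 8
F (Quinn): min(3, 8) = 3
B (Kira): max(0, 3) = 3
root (Quinn): min(8, 3) = 3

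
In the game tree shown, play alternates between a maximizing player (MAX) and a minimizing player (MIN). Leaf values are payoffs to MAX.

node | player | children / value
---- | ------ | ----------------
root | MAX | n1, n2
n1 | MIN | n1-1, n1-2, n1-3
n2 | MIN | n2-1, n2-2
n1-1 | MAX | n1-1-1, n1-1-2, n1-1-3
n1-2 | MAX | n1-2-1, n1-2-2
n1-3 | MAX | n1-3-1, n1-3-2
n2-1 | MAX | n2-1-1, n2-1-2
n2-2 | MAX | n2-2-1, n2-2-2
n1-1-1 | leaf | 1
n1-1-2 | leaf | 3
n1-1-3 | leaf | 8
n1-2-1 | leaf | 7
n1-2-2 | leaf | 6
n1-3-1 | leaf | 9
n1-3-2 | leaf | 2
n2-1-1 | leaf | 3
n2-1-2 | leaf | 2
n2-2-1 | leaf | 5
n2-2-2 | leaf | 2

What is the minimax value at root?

n1-1 (MAX): max(1, 3, 8) = 8
n1-2 (MAX): max(7, 6) = 7
n1-3 (MAX): max(9, 2) = 9
n1 (MIN): min(8, 7, 9) = 7
n2-1 (MAX): max(3, 2) = 3
n2-2 (MAX): max(5, 2) = 5
n2 (MIN): min(3, 5) = 3
root (MAX): max(7, 3) = 7

7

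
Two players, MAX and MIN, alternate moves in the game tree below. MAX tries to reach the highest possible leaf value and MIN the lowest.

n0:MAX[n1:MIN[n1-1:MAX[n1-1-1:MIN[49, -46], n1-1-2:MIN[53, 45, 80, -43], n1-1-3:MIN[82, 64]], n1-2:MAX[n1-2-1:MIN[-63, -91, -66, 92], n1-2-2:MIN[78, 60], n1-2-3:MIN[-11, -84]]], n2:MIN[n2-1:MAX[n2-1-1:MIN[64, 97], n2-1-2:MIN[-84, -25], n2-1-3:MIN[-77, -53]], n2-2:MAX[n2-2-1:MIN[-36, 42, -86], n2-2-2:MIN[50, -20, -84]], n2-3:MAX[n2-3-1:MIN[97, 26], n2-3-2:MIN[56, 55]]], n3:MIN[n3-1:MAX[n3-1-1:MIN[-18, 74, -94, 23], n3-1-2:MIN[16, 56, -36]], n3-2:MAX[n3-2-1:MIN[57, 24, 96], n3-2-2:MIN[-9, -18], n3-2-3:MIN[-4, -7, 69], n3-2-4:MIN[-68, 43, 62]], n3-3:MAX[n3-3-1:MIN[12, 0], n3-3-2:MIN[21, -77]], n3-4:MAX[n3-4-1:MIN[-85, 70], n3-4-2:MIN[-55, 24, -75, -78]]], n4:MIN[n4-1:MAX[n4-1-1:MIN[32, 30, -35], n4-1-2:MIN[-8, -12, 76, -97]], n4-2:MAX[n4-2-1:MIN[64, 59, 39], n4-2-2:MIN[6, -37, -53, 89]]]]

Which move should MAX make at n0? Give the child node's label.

n1

n1-1-1 (MIN): min(49, -46) = -46
n1-1-2 (MIN): min(53, 45, 80, -43) = -43
n1-1-3 (MIN): min(82, 64) = 64
n1-1 (MAX): max(-46, -43, 64) = 64
n1-2-1 (MIN): min(-63, -91, -66, 92) = -91
n1-2-2 (MIN): min(78, 60) = 60
n1-2-3 (MIN): min(-11, -84) = -84
n1-2 (MAX): max(-91, 60, -84) = 60
n1 (MIN): min(64, 60) = 60
n2-1-1 (MIN): min(64, 97) = 64
n2-1-2 (MIN): min(-84, -25) = -84
n2-1-3 (MIN): min(-77, -53) = -77
n2-1 (MAX): max(64, -84, -77) = 64
n2-2-1 (MIN): min(-36, 42, -86) = -86
n2-2-2 (MIN): min(50, -20, -84) = -84
n2-2 (MAX): max(-86, -84) = -84
n2-3-1 (MIN): min(97, 26) = 26
n2-3-2 (MIN): min(56, 55) = 55
n2-3 (MAX): max(26, 55) = 55
n2 (MIN): min(64, -84, 55) = -84
n3-1-1 (MIN): min(-18, 74, -94, 23) = -94
n3-1-2 (MIN): min(16, 56, -36) = -36
n3-1 (MAX): max(-94, -36) = -36
n3-2-1 (MIN): min(57, 24, 96) = 24
n3-2-2 (MIN): min(-9, -18) = -18
n3-2-3 (MIN): min(-4, -7, 69) = -7
n3-2-4 (MIN): min(-68, 43, 62) = -68
n3-2 (MAX): max(24, -18, -7, -68) = 24
n3-3-1 (MIN): min(12, 0) = 0
n3-3-2 (MIN): min(21, -77) = -77
n3-3 (MAX): max(0, -77) = 0
n3-4-1 (MIN): min(-85, 70) = -85
n3-4-2 (MIN): min(-55, 24, -75, -78) = -78
n3-4 (MAX): max(-85, -78) = -78
n3 (MIN): min(-36, 24, 0, -78) = -78
n4-1-1 (MIN): min(32, 30, -35) = -35
n4-1-2 (MIN): min(-8, -12, 76, -97) = -97
n4-1 (MAX): max(-35, -97) = -35
n4-2-1 (MIN): min(64, 59, 39) = 39
n4-2-2 (MIN): min(6, -37, -53, 89) = -53
n4-2 (MAX): max(39, -53) = 39
n4 (MIN): min(-35, 39) = -35
n0 (MAX): max(60, -84, -78, -35) = 60
MAX at n0 wants the highest of {n1=60, n2=-84, n3=-78, n4=-35}, so chooses n1.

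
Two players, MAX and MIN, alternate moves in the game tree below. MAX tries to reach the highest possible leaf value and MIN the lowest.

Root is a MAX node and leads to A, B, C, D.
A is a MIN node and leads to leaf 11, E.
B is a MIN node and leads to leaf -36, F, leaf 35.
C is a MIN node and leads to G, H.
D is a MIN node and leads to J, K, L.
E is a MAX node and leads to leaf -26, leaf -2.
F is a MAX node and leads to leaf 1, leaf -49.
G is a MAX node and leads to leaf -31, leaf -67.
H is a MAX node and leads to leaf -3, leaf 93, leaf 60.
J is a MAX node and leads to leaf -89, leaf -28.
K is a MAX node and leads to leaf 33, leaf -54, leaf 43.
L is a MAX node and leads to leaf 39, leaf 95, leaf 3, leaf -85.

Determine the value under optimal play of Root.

-2

E (MAX): max(-26, -2) = -2
A (MIN): min(11, -2) = -2
F (MAX): max(1, -49) = 1
B (MIN): min(-36, 1, 35) = -36
G (MAX): max(-31, -67) = -31
H (MAX): max(-3, 93, 60) = 93
C (MIN): min(-31, 93) = -31
J (MAX): max(-89, -28) = -28
K (MAX): max(33, -54, 43) = 43
L (MAX): max(39, 95, 3, -85) = 95
D (MIN): min(-28, 43, 95) = -28
Root (MAX): max(-2, -36, -31, -28) = -2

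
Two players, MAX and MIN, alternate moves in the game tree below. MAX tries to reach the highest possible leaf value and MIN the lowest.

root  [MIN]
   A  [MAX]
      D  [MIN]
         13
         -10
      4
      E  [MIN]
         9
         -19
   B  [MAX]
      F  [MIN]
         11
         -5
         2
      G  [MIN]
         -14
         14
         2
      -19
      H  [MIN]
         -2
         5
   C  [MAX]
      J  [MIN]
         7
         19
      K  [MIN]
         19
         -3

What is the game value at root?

D (MIN): min(13, -10) = -10
E (MIN): min(9, -19) = -19
A (MAX): max(-10, 4, -19) = 4
F (MIN): min(11, -5, 2) = -5
G (MIN): min(-14, 14, 2) = -14
H (MIN): min(-2, 5) = -2
B (MAX): max(-5, -14, -19, -2) = -2
J (MIN): min(7, 19) = 7
K (MIN): min(19, -3) = -3
C (MAX): max(7, -3) = 7
root (MIN): min(4, -2, 7) = -2

-2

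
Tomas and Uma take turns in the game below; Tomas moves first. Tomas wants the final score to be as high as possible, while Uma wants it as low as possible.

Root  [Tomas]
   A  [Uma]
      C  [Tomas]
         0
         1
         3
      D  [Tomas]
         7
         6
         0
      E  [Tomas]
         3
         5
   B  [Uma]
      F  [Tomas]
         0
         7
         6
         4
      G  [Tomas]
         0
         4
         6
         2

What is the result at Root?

C (Tomas): max(0, 1, 3) = 3
D (Tomas): max(7, 6, 0) = 7
E (Tomas): max(3, 5) = 5
A (Uma): min(3, 7, 5) = 3
F (Tomas): max(0, 7, 6, 4) = 7
G (Tomas): max(0, 4, 6, 2) = 6
B (Uma): min(7, 6) = 6
Root (Tomas): max(3, 6) = 6

6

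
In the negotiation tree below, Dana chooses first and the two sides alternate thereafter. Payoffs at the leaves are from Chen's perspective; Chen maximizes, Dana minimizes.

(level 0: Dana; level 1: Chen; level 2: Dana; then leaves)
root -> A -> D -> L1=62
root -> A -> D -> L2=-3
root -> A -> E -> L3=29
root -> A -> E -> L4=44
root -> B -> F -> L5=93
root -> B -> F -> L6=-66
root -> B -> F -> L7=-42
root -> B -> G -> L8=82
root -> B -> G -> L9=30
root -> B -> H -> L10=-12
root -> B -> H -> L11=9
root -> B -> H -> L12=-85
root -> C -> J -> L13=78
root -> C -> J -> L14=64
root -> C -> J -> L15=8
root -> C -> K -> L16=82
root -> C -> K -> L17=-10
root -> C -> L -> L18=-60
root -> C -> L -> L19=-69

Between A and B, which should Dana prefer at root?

D (Dana): min(62, -3) = -3
E (Dana): min(29, 44) = 29
A (Chen): max(-3, 29) = 29
F (Dana): min(93, -66, -42) = -66
G (Dana): min(82, 30) = 30
H (Dana): min(-12, 9, -85) = -85
B (Chen): max(-66, 30, -85) = 30
Dana prefers the lower value; A=29, B=30. A is better since 29 < 30.

A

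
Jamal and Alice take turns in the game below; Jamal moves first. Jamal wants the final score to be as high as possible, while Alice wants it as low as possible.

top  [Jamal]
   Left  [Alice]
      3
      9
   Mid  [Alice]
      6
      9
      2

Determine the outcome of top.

Left (Alice): min(3, 9) = 3
Mid (Alice): min(6, 9, 2) = 2
top (Jamal): max(3, 2) = 3

3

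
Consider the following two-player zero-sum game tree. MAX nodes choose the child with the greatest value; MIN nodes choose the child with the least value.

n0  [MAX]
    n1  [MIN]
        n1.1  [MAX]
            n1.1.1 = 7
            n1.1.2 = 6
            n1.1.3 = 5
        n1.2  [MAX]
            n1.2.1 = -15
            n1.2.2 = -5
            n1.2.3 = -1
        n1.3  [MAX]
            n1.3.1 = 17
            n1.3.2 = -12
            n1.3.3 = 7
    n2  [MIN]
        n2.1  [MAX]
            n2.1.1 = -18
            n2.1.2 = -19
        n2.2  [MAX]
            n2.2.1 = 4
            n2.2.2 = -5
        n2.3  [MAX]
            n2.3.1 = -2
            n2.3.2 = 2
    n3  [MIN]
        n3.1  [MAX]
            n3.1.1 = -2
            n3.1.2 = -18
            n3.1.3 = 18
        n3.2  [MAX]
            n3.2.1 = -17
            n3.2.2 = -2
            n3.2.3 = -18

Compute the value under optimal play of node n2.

n2.1 (MAX): max(-18, -19) = -18
n2.2 (MAX): max(4, -5) = 4
n2.3 (MAX): max(-2, 2) = 2
n2 (MIN): min(-18, 4, 2) = -18

-18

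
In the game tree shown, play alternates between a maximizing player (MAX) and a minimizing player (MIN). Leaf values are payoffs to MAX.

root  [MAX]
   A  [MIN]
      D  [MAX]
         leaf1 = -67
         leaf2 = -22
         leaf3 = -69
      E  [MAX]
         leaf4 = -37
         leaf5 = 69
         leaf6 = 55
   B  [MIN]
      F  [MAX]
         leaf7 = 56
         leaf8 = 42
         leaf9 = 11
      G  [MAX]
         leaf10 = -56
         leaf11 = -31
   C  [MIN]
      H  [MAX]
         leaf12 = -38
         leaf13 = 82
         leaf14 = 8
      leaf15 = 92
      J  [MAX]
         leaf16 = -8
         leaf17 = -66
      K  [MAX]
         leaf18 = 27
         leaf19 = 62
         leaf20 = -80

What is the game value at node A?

-22

D (MAX): max(-67, -22, -69) = -22
E (MAX): max(-37, 69, 55) = 69
A (MIN): min(-22, 69) = -22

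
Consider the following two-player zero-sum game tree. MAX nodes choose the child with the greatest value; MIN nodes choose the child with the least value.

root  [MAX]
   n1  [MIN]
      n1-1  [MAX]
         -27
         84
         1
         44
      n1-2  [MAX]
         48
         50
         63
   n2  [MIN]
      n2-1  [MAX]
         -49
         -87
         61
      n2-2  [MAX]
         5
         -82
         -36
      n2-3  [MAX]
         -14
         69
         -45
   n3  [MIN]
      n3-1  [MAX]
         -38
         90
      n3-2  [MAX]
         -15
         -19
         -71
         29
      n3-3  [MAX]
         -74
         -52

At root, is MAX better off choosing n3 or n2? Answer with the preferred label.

n3-1 (MAX): max(-38, 90) = 90
n3-2 (MAX): max(-15, -19, -71, 29) = 29
n3-3 (MAX): max(-74, -52) = -52
n3 (MIN): min(90, 29, -52) = -52
n2-1 (MAX): max(-49, -87, 61) = 61
n2-2 (MAX): max(5, -82, -36) = 5
n2-3 (MAX): max(-14, 69, -45) = 69
n2 (MIN): min(61, 5, 69) = 5
MAX prefers the higher value; n3=-52, n2=5. n2 is better since 5 > -52.

n2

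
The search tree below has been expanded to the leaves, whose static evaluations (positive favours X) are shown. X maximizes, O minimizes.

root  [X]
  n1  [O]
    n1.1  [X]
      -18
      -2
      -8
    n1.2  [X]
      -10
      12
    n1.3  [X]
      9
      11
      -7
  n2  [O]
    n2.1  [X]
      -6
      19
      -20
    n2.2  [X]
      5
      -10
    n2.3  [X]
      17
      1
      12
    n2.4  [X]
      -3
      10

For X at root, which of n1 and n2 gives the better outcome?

n1.1 (X): max(-18, -2, -8) = -2
n1.2 (X): max(-10, 12) = 12
n1.3 (X): max(9, 11, -7) = 11
n1 (O): min(-2, 12, 11) = -2
n2.1 (X): max(-6, 19, -20) = 19
n2.2 (X): max(5, -10) = 5
n2.3 (X): max(17, 1, 12) = 17
n2.4 (X): max(-3, 10) = 10
n2 (O): min(19, 5, 17, 10) = 5
X prefers the higher value; n1=-2, n2=5. n2 is better since 5 > -2.

n2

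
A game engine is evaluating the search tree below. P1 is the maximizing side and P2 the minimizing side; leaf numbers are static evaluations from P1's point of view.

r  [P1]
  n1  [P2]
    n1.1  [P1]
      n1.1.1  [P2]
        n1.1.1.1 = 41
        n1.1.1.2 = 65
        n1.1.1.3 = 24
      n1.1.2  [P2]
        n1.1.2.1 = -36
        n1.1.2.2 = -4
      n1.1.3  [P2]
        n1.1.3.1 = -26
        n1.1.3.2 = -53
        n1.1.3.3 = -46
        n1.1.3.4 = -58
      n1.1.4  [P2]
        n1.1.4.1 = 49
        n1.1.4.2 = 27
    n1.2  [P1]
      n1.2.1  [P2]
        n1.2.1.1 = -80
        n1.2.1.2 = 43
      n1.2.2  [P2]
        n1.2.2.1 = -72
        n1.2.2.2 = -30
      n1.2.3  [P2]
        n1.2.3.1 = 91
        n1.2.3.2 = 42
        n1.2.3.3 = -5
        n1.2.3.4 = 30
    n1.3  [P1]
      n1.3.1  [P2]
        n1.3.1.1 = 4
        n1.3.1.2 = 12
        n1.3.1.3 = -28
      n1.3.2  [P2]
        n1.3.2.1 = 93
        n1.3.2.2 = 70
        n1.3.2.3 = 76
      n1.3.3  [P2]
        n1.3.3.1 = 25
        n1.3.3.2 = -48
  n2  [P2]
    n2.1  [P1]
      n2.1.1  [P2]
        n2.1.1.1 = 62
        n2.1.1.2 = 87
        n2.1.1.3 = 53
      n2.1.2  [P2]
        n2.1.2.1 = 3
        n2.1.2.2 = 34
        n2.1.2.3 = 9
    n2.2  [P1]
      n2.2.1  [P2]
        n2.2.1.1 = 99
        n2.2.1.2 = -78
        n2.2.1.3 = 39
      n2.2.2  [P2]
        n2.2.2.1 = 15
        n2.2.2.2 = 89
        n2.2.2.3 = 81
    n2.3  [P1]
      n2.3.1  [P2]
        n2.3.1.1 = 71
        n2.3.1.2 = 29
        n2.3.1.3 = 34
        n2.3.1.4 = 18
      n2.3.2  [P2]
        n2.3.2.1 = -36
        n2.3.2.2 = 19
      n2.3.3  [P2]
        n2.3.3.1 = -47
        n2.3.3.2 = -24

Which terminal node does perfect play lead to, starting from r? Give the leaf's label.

n2.2.2.1

n1.1.1 (P2): min(41, 65, 24) = 24
n1.1.2 (P2): min(-36, -4) = -36
n1.1.3 (P2): min(-26, -53, -46, -58) = -58
n1.1.4 (P2): min(49, 27) = 27
n1.1 (P1): max(24, -36, -58, 27) = 27
n1.2.1 (P2): min(-80, 43) = -80
n1.2.2 (P2): min(-72, -30) = -72
n1.2.3 (P2): min(91, 42, -5, 30) = -5
n1.2 (P1): max(-80, -72, -5) = -5
n1.3.1 (P2): min(4, 12, -28) = -28
n1.3.2 (P2): min(93, 70, 76) = 70
n1.3.3 (P2): min(25, -48) = -48
n1.3 (P1): max(-28, 70, -48) = 70
n1 (P2): min(27, -5, 70) = -5
n2.1.1 (P2): min(62, 87, 53) = 53
n2.1.2 (P2): min(3, 34, 9) = 3
n2.1 (P1): max(53, 3) = 53
n2.2.1 (P2): min(99, -78, 39) = -78
n2.2.2 (P2): min(15, 89, 81) = 15
n2.2 (P1): max(-78, 15) = 15
n2.3.1 (P2): min(71, 29, 34, 18) = 18
n2.3.2 (P2): min(-36, 19) = -36
n2.3.3 (P2): min(-47, -24) = -47
n2.3 (P1): max(18, -36, -47) = 18
n2 (P2): min(53, 15, 18) = 15
r (P1): max(-5, 15) = 15
At r, P1 picks n2 (highest: 15).
At n2, P2 picks n2.2 (lowest: 15).
At n2.2, P1 picks n2.2.2 (highest: 15).
At n2.2.2, P2 picks n2.2.2.1 (lowest: 15).
Terminal value 15.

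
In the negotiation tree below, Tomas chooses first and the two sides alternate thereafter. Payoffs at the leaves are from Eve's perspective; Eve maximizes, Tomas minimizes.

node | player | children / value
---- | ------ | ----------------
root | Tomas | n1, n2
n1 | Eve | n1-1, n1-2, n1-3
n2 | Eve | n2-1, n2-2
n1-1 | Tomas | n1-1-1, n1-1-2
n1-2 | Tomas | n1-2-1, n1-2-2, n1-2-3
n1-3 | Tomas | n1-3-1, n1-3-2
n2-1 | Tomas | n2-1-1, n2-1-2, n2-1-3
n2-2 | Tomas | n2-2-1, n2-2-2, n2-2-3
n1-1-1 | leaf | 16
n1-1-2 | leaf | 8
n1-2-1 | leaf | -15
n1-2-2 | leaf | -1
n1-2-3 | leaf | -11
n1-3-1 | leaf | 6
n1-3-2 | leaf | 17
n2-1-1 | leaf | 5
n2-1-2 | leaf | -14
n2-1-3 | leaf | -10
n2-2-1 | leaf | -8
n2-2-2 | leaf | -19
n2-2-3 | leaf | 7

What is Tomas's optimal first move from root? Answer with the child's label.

n1-1 (Tomas): min(16, 8) = 8
n1-2 (Tomas): min(-15, -1, -11) = -15
n1-3 (Tomas): min(6, 17) = 6
n1 (Eve): max(8, -15, 6) = 8
n2-1 (Tomas): min(5, -14, -10) = -14
n2-2 (Tomas): min(-8, -19, 7) = -19
n2 (Eve): max(-14, -19) = -14
root (Tomas): min(8, -14) = -14
Tomas at root wants the lowest of {n1=8, n2=-14}, so chooses n2.

n2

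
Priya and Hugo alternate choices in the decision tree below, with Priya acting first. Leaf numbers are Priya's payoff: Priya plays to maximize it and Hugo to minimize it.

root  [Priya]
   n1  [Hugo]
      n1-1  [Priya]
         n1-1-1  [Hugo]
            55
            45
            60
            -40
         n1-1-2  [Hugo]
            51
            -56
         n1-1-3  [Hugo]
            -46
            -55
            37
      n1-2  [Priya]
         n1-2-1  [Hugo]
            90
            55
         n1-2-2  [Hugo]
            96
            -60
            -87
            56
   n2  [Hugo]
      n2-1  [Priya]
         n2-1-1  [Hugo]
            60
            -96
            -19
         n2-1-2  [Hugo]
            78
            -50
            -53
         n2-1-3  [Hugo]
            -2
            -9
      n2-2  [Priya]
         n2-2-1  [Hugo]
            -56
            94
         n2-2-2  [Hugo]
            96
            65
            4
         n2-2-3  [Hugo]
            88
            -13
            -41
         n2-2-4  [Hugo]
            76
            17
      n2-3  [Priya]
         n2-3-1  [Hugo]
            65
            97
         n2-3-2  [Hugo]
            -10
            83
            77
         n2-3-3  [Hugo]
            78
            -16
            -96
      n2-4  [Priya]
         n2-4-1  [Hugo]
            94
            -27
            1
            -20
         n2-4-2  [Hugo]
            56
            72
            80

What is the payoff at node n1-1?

n1-1-1 (Hugo): min(55, 45, 60, -40) = -40
n1-1-2 (Hugo): min(51, -56) = -56
n1-1-3 (Hugo): min(-46, -55, 37) = -55
n1-1 (Priya): max(-40, -56, -55) = -40

-40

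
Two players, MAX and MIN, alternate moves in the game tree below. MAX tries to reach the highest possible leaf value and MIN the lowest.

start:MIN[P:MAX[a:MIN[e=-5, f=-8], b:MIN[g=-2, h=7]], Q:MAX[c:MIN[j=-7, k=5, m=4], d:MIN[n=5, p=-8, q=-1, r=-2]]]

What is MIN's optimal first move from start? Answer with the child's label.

Q

a (MIN): min(-5, -8) = -8
b (MIN): min(-2, 7) = -2
P (MAX): max(-8, -2) = -2
c (MIN): min(-7, 5, 4) = -7
d (MIN): min(5, -8, -1, -2) = -8
Q (MAX): max(-7, -8) = -7
start (MIN): min(-2, -7) = -7
MIN at start wants the lowest of {P=-2, Q=-7}, so chooses Q.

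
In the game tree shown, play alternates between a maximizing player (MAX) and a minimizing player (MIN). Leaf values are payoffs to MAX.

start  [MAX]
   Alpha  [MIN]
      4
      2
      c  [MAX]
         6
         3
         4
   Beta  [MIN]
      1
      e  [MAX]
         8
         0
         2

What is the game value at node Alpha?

2

c (MAX): max(6, 3, 4) = 6
Alpha (MIN): min(4, 2, 6) = 2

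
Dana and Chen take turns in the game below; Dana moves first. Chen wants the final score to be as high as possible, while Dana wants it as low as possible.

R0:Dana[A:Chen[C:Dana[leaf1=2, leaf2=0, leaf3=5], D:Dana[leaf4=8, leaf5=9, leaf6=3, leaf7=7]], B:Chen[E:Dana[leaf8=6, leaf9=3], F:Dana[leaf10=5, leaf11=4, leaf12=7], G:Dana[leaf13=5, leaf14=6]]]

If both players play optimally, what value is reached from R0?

3

C (Dana): min(2, 0, 5) = 0
D (Dana): min(8, 9, 3, 7) = 3
A (Chen): max(0, 3) = 3
E (Dana): min(6, 3) = 3
F (Dana): min(5, 4, 7) = 4
G (Dana): min(5, 6) = 5
B (Chen): max(3, 4, 5) = 5
R0 (Dana): min(3, 5) = 3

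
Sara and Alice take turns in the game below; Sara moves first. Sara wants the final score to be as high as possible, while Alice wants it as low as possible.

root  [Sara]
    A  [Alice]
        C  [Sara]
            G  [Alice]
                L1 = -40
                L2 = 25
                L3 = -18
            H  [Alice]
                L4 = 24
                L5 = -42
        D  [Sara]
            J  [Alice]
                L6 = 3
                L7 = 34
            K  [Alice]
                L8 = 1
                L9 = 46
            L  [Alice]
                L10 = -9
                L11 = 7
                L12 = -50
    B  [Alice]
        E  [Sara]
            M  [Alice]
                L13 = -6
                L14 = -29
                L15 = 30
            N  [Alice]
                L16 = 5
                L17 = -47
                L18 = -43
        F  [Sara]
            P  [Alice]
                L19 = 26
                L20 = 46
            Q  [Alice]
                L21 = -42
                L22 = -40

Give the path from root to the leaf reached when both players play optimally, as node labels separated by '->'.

G (Alice): min(-40, 25, -18) = -40
H (Alice): min(24, -42) = -42
C (Sara): max(-40, -42) = -40
J (Alice): min(3, 34) = 3
K (Alice): min(1, 46) = 1
L (Alice): min(-9, 7, -50) = -50
D (Sara): max(3, 1, -50) = 3
A (Alice): min(-40, 3) = -40
M (Alice): min(-6, -29, 30) = -29
N (Alice): min(5, -47, -43) = -47
E (Sara): max(-29, -47) = -29
P (Alice): min(26, 46) = 26
Q (Alice): min(-42, -40) = -42
F (Sara): max(26, -42) = 26
B (Alice): min(-29, 26) = -29
root (Sara): max(-40, -29) = -29
At root, Sara picks B (highest: -29).
At B, Alice picks E (lowest: -29).
At E, Sara picks M (highest: -29).
At M, Alice picks L14 (lowest: -29).
Terminal value -29.

root -> B -> E -> M -> L14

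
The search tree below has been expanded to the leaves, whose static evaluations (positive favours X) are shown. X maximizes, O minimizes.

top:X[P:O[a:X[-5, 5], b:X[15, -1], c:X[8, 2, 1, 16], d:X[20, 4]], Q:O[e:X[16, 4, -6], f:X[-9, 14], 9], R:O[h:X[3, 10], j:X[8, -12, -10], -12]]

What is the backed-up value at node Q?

e (X): max(16, 4, -6) = 16
f (X): max(-9, 14) = 14
Q (O): min(16, 14, 9) = 9

9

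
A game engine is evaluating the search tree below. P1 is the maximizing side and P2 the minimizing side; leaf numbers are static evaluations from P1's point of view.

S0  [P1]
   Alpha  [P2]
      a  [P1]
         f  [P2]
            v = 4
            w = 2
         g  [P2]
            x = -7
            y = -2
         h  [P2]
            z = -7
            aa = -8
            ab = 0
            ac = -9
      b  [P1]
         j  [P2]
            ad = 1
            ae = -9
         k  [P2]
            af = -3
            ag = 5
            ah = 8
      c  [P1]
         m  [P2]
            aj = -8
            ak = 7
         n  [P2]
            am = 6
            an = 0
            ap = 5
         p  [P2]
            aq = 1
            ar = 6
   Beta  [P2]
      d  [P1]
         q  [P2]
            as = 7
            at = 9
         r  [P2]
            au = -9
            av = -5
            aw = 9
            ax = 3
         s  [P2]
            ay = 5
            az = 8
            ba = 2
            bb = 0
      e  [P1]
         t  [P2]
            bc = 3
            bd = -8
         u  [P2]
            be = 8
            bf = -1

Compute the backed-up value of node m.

m (P2): min(-8, 7) = -8

-8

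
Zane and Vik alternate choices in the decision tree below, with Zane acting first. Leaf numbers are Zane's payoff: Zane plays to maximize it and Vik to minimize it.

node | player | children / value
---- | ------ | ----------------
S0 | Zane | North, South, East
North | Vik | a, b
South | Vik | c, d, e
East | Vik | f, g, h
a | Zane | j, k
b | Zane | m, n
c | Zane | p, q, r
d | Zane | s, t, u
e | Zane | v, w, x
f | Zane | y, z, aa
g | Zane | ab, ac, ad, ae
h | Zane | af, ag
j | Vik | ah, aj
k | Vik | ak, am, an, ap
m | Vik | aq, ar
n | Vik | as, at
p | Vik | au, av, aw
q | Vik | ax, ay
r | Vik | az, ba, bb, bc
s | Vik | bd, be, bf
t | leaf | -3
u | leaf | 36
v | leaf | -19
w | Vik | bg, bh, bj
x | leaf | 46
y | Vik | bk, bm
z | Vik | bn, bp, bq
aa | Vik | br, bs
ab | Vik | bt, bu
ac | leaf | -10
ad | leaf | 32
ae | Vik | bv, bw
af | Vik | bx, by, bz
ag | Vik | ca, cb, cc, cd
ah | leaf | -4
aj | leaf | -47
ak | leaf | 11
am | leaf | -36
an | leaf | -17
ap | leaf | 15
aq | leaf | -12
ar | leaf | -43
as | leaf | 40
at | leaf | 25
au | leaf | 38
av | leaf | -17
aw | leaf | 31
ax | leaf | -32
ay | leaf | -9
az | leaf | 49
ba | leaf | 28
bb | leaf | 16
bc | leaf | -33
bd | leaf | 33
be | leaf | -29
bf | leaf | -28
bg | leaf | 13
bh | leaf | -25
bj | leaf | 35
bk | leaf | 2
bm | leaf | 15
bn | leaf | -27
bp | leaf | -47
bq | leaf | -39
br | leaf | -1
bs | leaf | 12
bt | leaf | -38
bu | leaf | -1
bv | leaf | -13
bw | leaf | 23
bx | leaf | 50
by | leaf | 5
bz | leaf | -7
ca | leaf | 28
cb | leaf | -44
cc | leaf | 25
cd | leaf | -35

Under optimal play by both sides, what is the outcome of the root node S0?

j (Vik): min(-4, -47) = -47
k (Vik): min(11, -36, -17, 15) = -36
a (Zane): max(-47, -36) = -36
m (Vik): min(-12, -43) = -43
n (Vik): min(40, 25) = 25
b (Zane): max(-43, 25) = 25
North (Vik): min(-36, 25) = -36
p (Vik): min(38, -17, 31) = -17
q (Vik): min(-32, -9) = -32
r (Vik): min(49, 28, 16, -33) = -33
c (Zane): max(-17, -32, -33) = -17
s (Vik): min(33, -29, -28) = -29
d (Zane): max(-29, -3, 36) = 36
w (Vik): min(13, -25, 35) = -25
e (Zane): max(-19, -25, 46) = 46
South (Vik): min(-17, 36, 46) = -17
y (Vik): min(2, 15) = 2
z (Vik): min(-27, -47, -39) = -47
aa (Vik): min(-1, 12) = -1
f (Zane): max(2, -47, -1) = 2
ab (Vik): min(-38, -1) = -38
ae (Vik): min(-13, 23) = -13
g (Zane): max(-38, -10, 32, -13) = 32
af (Vik): min(50, 5, -7) = -7
ag (Vik): min(28, -44, 25, -35) = -44
h (Zane): max(-7, -44) = -7
East (Vik): min(2, 32, -7) = -7
S0 (Zane): max(-36, -17, -7) = -7

-7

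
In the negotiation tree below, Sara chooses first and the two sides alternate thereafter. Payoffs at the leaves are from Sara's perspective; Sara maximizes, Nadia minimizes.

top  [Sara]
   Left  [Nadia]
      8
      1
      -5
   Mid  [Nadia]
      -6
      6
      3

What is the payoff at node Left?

-5

Left (Nadia): min(8, 1, -5) = -5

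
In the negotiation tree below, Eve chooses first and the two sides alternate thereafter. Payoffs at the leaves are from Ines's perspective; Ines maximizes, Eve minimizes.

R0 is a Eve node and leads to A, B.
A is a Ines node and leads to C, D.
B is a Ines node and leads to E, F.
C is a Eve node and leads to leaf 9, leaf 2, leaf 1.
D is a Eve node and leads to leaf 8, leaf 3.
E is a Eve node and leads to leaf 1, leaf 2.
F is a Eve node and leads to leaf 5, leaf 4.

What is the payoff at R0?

C (Eve): min(9, 2, 1) = 1
D (Eve): min(8, 3) = 3
A (Ines): max(1, 3) = 3
E (Eve): min(1, 2) = 1
F (Eve): min(5, 4) = 4
B (Ines): max(1, 4) = 4
R0 (Eve): min(3, 4) = 3

3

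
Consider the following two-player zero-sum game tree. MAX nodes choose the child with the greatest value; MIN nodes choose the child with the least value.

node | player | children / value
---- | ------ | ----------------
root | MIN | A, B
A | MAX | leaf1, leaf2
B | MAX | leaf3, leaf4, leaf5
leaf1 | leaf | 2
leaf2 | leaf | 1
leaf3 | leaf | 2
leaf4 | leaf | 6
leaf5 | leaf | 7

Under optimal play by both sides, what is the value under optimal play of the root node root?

A (MAX): max(2, 1) = 2
B (MAX): max(2, 6, 7) = 7
root (MIN): min(2, 7) = 2

2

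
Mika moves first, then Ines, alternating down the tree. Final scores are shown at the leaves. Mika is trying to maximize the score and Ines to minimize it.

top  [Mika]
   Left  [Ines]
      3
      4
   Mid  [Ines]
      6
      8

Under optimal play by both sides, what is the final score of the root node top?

Left (Ines): min(3, 4) = 3
Mid (Ines): min(6, 8) = 6
top (Mika): max(3, 6) = 6

6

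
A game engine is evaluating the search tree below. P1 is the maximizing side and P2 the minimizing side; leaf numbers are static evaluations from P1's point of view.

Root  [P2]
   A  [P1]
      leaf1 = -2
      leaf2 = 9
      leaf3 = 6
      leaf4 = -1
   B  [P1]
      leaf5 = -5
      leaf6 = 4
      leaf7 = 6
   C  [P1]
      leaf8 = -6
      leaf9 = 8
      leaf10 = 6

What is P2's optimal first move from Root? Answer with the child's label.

B

A (P1): max(-2, 9, 6, -1) = 9
B (P1): max(-5, 4, 6) = 6
C (P1): max(-6, 8, 6) = 8
Root (P2): min(9, 6, 8) = 6
P2 at Root wants the lowest of {A=9, B=6, C=8}, so chooses B.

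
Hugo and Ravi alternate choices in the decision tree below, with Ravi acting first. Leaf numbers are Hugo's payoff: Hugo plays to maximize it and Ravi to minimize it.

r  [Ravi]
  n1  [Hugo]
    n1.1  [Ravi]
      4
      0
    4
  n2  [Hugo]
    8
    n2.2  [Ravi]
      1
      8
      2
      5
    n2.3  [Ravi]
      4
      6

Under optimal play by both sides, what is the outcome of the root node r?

n1.1 (Ravi): min(4, 0) = 0
n1 (Hugo): max(0, 4) = 4
n2.2 (Ravi): min(1, 8, 2, 5) = 1
n2.3 (Ravi): min(4, 6) = 4
n2 (Hugo): max(8, 1, 4) = 8
r (Ravi): min(4, 8) = 4

4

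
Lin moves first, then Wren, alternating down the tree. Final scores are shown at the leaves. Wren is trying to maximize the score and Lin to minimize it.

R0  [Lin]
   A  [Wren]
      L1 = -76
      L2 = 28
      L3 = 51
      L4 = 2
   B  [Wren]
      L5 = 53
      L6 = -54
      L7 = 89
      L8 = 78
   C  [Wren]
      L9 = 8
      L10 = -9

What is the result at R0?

8

A (Wren): max(-76, 28, 51, 2) = 51
B (Wren): max(53, -54, 89, 78) = 89
C (Wren): max(8, -9) = 8
R0 (Lin): min(51, 89, 8) = 8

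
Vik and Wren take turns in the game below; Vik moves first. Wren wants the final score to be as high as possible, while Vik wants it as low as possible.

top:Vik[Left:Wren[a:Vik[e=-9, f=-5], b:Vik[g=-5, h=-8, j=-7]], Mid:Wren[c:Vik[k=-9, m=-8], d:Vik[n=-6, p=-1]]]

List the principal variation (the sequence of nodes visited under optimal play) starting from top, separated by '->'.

a (Vik): min(-9, -5) = -9
b (Vik): min(-5, -8, -7) = -8
Left (Wren): max(-9, -8) = -8
c (Vik): min(-9, -8) = -9
d (Vik): min(-6, -1) = -6
Mid (Wren): max(-9, -6) = -6
top (Vik): min(-8, -6) = -8
At top, Vik picks Left (lowest: -8).
At Left, Wren picks b (highest: -8).
At b, Vik picks h (lowest: -8).
Terminal value -8.

top -> Left -> b -> h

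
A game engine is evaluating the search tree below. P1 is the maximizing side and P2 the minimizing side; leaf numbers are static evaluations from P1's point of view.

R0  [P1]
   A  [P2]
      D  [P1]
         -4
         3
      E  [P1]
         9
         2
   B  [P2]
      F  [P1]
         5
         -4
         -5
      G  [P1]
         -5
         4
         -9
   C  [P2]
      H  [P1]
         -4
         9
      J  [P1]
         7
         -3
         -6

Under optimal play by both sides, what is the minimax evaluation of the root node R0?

D (P1): max(-4, 3) = 3
E (P1): max(9, 2) = 9
A (P2): min(3, 9) = 3
F (P1): max(5, -4, -5) = 5
G (P1): max(-5, 4, -9) = 4
B (P2): min(5, 4) = 4
H (P1): max(-4, 9) = 9
J (P1): max(7, -3, -6) = 7
C (P2): min(9, 7) = 7
R0 (P1): max(3, 4, 7) = 7

7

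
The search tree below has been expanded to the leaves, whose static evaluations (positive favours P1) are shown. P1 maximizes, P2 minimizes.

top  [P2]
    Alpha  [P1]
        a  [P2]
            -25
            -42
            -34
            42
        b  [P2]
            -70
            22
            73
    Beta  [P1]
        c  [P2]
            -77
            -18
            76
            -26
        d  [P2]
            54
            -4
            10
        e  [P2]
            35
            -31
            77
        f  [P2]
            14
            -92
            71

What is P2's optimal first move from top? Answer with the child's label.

Alpha

a (P2): min(-25, -42, -34, 42) = -42
b (P2): min(-70, 22, 73) = -70
Alpha (P1): max(-42, -70) = -42
c (P2): min(-77, -18, 76, -26) = -77
d (P2): min(54, -4, 10) = -4
e (P2): min(35, -31, 77) = -31
f (P2): min(14, -92, 71) = -92
Beta (P1): max(-77, -4, -31, -92) = -4
top (P2): min(-42, -4) = -42
P2 at top wants the lowest of {Alpha=-42, Beta=-4}, so chooses Alpha.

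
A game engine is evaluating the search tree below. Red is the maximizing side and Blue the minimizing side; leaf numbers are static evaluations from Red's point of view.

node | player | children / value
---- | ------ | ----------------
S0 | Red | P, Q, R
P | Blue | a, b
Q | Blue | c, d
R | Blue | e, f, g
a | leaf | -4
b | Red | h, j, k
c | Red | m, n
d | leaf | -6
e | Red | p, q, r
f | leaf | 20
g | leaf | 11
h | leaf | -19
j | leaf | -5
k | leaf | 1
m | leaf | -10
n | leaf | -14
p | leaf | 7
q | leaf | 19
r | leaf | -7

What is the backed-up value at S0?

b (Red): max(-19, -5, 1) = 1
P (Blue): min(-4, 1) = -4
c (Red): max(-10, -14) = -10
Q (Blue): min(-10, -6) = -10
e (Red): max(7, 19, -7) = 19
R (Blue): min(19, 20, 11) = 11
S0 (Red): max(-4, -10, 11) = 11

11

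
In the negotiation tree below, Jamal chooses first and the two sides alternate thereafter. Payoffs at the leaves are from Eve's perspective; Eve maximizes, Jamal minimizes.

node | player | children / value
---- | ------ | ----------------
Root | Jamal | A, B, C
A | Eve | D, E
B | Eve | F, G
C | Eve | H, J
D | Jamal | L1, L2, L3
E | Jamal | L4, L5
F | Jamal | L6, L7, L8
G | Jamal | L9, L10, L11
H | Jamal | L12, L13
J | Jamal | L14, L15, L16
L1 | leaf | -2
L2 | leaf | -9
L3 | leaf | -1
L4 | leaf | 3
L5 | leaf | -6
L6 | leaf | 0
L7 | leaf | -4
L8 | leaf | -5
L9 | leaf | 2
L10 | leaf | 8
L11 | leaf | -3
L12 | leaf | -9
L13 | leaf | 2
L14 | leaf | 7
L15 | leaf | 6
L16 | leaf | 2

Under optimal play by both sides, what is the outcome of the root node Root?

-6

D (Jamal): min(-2, -9, -1) = -9
E (Jamal): min(3, -6) = -6
A (Eve): max(-9, -6) = -6
F (Jamal): min(0, -4, -5) = -5
G (Jamal): min(2, 8, -3) = -3
B (Eve): max(-5, -3) = -3
H (Jamal): min(-9, 2) = -9
J (Jamal): min(7, 6, 2) = 2
C (Eve): max(-9, 2) = 2
Root (Jamal): min(-6, -3, 2) = -6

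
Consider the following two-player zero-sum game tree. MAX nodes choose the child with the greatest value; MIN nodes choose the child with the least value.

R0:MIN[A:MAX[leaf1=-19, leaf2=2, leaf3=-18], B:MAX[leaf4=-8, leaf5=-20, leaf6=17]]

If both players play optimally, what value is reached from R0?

2

A (MAX): max(-19, 2, -18) = 2
B (MAX): max(-8, -20, 17) = 17
R0 (MIN): min(2, 17) = 2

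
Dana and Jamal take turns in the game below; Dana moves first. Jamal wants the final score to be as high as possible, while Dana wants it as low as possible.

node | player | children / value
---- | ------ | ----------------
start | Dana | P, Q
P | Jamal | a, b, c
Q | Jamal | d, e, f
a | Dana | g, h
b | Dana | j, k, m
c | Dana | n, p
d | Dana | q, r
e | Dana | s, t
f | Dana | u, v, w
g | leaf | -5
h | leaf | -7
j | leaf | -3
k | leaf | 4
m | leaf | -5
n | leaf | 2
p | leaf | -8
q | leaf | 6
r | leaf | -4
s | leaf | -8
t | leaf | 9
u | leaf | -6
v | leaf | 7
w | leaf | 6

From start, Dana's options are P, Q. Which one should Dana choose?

a (Dana): min(-5, -7) = -7
b (Dana): min(-3, 4, -5) = -5
c (Dana): min(2, -8) = -8
P (Jamal): max(-7, -5, -8) = -5
d (Dana): min(6, -4) = -4
e (Dana): min(-8, 9) = -8
f (Dana): min(-6, 7, 6) = -6
Q (Jamal): max(-4, -8, -6) = -4
start (Dana): min(-5, -4) = -5
Dana at start wants the lowest of {P=-5, Q=-4}, so chooses P.

P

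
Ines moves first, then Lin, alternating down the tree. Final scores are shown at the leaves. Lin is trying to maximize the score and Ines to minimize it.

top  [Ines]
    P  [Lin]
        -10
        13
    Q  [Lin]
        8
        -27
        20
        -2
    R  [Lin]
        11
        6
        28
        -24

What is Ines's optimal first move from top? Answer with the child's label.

P (Lin): max(-10, 13) = 13
Q (Lin): max(8, -27, 20, -2) = 20
R (Lin): max(11, 6, 28, -24) = 28
top (Ines): min(13, 20, 28) = 13
Ines at top wants the lowest of {P=13, Q=20, R=28}, so chooses P.

P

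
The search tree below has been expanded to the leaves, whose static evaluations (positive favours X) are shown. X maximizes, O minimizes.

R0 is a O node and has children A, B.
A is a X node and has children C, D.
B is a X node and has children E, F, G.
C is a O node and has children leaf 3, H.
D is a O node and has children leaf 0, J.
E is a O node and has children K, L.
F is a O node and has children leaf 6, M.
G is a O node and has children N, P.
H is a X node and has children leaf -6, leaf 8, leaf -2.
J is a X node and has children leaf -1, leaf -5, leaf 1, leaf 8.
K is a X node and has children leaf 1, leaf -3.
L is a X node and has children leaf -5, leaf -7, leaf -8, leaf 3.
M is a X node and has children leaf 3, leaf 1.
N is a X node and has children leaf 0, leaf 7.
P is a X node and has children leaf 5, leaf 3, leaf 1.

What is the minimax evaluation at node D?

0

J (X): max(-1, -5, 1, 8) = 8
D (O): min(0, 8) = 0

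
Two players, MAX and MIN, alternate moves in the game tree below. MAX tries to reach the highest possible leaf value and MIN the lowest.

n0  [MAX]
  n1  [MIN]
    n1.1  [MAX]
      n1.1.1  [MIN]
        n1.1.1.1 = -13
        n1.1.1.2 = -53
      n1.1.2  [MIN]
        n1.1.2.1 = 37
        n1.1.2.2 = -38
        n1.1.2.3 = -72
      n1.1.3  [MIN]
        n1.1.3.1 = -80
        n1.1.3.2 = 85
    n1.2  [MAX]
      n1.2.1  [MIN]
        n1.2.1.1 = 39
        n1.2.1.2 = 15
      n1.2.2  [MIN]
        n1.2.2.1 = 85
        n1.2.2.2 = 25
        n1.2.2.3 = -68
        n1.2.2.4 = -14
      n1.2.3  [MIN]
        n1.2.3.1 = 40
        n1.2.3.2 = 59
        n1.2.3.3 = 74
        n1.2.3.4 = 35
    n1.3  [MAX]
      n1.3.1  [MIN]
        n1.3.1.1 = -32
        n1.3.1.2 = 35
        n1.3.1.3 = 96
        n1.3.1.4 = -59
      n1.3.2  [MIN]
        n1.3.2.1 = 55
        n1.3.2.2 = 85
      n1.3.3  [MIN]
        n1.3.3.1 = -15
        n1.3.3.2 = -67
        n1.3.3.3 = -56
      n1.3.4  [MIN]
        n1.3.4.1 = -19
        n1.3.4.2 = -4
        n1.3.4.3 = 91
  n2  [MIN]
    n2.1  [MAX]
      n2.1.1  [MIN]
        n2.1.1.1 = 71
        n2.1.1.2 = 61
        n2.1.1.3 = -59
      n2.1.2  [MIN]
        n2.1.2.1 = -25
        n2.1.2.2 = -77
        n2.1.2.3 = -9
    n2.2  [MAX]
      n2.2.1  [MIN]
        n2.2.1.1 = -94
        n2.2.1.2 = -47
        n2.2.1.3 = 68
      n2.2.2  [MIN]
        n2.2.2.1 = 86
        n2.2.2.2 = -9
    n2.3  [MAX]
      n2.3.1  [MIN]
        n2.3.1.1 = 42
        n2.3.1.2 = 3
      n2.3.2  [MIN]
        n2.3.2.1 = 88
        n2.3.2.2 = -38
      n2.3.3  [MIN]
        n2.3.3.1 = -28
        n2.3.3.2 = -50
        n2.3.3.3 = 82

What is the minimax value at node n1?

n1.1.1 (MIN): min(-13, -53) = -53
n1.1.2 (MIN): min(37, -38, -72) = -72
n1.1.3 (MIN): min(-80, 85) = -80
n1.1 (MAX): max(-53, -72, -80) = -53
n1.2.1 (MIN): min(39, 15) = 15
n1.2.2 (MIN): min(85, 25, -68, -14) = -68
n1.2.3 (MIN): min(40, 59, 74, 35) = 35
n1.2 (MAX): max(15, -68, 35) = 35
n1.3.1 (MIN): min(-32, 35, 96, -59) = -59
n1.3.2 (MIN): min(55, 85) = 55
n1.3.3 (MIN): min(-15, -67, -56) = -67
n1.3.4 (MIN): min(-19, -4, 91) = -19
n1.3 (MAX): max(-59, 55, -67, -19) = 55
n1 (MIN): min(-53, 35, 55) = -53

-53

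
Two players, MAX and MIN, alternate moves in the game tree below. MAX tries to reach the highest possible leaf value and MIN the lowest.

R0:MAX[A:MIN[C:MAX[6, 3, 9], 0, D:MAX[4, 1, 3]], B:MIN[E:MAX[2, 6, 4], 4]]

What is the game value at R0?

C (MAX): max(6, 3, 9) = 9
D (MAX): max(4, 1, 3) = 4
A (MIN): min(9, 0, 4) = 0
E (MAX): max(2, 6, 4) = 6
B (MIN): min(6, 4) = 4
R0 (MAX): max(0, 4) = 4

4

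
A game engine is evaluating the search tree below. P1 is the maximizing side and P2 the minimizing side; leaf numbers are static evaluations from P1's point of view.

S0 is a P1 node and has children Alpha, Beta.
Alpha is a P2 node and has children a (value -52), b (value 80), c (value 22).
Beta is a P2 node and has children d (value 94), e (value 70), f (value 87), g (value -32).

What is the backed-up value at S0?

Alpha (P2): min(-52, 80, 22) = -52
Beta (P2): min(94, 70, 87, -32) = -32
S0 (P1): max(-52, -32) = -32

-32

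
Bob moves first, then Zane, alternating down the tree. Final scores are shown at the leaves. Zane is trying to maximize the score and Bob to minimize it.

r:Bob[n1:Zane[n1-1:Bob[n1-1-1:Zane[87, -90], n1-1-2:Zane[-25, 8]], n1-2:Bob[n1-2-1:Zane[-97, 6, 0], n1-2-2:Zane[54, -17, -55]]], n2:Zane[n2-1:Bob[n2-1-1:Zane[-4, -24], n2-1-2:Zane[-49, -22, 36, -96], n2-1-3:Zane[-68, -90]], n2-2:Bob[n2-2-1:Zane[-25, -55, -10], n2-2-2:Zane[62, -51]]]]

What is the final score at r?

n1-1-1 (Zane): max(87, -90) = 87
n1-1-2 (Zane): max(-25, 8) = 8
n1-1 (Bob): min(87, 8) = 8
n1-2-1 (Zane): max(-97, 6, 0) = 6
n1-2-2 (Zane): max(54, -17, -55) = 54
n1-2 (Bob): min(6, 54) = 6
n1 (Zane): max(8, 6) = 8
n2-1-1 (Zane): max(-4, -24) = -4
n2-1-2 (Zane): max(-49, -22, 36, -96) = 36
n2-1-3 (Zane): max(-68, -90) = -68
n2-1 (Bob): min(-4, 36, -68) = -68
n2-2-1 (Zane): max(-25, -55, -10) = -10
n2-2-2 (Zane): max(62, -51) = 62
n2-2 (Bob): min(-10, 62) = -10
n2 (Zane): max(-68, -10) = -10
r (Bob): min(8, -10) = -10

-10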